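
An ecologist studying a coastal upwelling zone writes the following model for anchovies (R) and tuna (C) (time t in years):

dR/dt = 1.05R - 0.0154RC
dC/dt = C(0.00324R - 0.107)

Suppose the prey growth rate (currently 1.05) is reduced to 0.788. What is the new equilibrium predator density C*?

At the interior fixed point, setting dR/dt = 0 with R > 0 fixes C* = (prey growth rate)/(RC coefficient) — independent of the other coefficients.
With the change, C* = 0.788/0.0154 = 51.2; it falls from 68.2.

C* ≈ 51.2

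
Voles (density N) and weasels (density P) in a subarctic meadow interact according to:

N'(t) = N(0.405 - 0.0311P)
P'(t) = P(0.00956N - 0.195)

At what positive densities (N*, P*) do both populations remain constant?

Set dP/dt = 0 with P > 0: 0.00956N - 0.195 = 0, so N* = 0.195/0.00956 = 20.4.
Set dN/dt = 0 with N > 0: 0.405 - 0.0311P = 0, so P* = 0.405/0.0311 = 13.

N* ≈ 20.4, P* ≈ 13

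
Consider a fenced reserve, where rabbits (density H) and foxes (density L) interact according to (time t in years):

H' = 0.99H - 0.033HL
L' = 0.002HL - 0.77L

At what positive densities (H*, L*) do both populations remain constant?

Set dL/dt = 0 with L > 0: 0.002H - 0.77 = 0, so H* = 0.77/0.002 = 385.
Set dH/dt = 0 with H > 0: 0.99 - 0.033L = 0, so L* = 0.99/0.033 = 30.

H* ≈ 385, L* ≈ 30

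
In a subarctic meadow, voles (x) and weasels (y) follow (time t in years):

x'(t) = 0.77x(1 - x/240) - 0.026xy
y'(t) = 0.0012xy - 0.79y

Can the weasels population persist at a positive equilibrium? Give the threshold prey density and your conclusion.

Threshold x = 658; K < 658, so no, the predator goes extinct.

The predator equation gives dy/dt > 0 only when x > 0.79/0.0012 = 658.
Without the predator, x → K = 240. Since 240 < 658, the predator cannot invade.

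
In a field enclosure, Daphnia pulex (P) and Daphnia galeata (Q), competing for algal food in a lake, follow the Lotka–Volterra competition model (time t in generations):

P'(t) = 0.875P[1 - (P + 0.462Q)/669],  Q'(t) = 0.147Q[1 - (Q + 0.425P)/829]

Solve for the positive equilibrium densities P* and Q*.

P* ≈ 356, Q* ≈ 678

Setting both brackets to zero gives the nullclines P + 0.462Q = 669 and 0.425P + Q = 829.
Substituting Q = 829 - 0.425P into the first: P(1 - 0.462·0.425) = 669 - 0.462·829.
So P* = 286/0.804 = 356, and then Q* = 829 - 0.425·356 = 678.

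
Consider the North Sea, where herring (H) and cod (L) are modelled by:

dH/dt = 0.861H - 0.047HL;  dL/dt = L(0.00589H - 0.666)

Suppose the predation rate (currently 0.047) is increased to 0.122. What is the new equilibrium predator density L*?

At the interior fixed point, setting dH/dt = 0 with H > 0 fixes L* = (prey growth rate)/(HL coefficient) — independent of the other coefficients.
With the change, L* = 0.861/0.122 = 7.06; it falls from 18.3.

L* ≈ 7.06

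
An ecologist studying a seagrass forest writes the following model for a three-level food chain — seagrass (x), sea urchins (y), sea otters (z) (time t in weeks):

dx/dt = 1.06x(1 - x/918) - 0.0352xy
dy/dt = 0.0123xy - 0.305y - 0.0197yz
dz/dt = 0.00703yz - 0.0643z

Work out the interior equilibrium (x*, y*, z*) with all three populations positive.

From dz/dt = 0: 0.00703y* = 0.0643, so y* = 9.15.
From dx/dt = 0: 1.06(1 - x*/918) = 0.0352·9.15, giving x* = 918·(1 - 0.304) = 639.
From dy/dt = 0: 0.0123·639 - 0.305 = 0.0197z*, so z* = 7.56/0.0197 = 384.

x* ≈ 639, y* ≈ 9.15, z* ≈ 384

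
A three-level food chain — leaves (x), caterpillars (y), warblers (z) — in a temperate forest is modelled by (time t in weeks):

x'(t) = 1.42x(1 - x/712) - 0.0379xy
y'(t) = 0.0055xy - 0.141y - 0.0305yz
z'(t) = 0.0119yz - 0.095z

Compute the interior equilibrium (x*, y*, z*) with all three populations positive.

x* ≈ 560, y* ≈ 7.98, z* ≈ 96.4

From dz/dt = 0: 0.0119y* = 0.095, so y* = 7.98.
From dx/dt = 0: 1.42(1 - x*/712) = 0.0379·7.98, giving x* = 712·(1 - 0.213) = 560.
From dy/dt = 0: 0.0055·560 - 0.141 = 0.0305z*, so z* = 2.94/0.0305 = 96.4.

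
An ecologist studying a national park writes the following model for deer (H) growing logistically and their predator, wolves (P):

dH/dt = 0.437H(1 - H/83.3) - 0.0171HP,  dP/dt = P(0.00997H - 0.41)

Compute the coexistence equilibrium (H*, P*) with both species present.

From dP/dt = 0 with P > 0: 0.00997H* = 0.41, so H* = 41.1.
Substitute into dH/dt = 0: 0.437(1 - 41.1/83.3) = 0.0171P*.
The bracket is 0.506, giving P* = 0.221/0.0171 = 12.9.

H* ≈ 41.1, P* ≈ 12.9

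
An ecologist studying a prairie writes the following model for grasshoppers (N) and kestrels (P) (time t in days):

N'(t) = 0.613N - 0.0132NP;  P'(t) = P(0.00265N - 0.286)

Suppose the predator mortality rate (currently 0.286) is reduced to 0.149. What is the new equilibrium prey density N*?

At the interior fixed point, setting dP/dt = 0 with P > 0 fixes N* = (predator death rate)/(NP coefficient) — independent of the other coefficients.
With the change, N* = 0.149/0.00265 = 56.2; it falls from 108.

N* ≈ 56.2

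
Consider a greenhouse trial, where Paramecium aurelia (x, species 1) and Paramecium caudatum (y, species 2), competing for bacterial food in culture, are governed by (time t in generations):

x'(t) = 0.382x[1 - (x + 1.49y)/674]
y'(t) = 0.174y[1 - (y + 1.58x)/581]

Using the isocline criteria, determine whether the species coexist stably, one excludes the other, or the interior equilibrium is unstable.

unstable coexistence (outcome depends on initial conditions)

Compare the nullcline intercepts: K1/α12 = 674/1.49 = 452 < K2 = 581; K2/α21 = 581/1.58 = 368 < K1 = 674.
Since both are reversed, neither can invade when rare; the interior point is a saddle.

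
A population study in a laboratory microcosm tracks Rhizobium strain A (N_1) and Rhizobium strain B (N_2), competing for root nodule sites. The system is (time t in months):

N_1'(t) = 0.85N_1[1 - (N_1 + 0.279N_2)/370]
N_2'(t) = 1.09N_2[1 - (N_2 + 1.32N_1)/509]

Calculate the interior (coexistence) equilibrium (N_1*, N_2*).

N_1* ≈ 361, N_2* ≈ 32.6

Setting both brackets to zero gives the nullclines N_1 + 0.279N_2 = 370 and 1.32N_1 + N_2 = 509.
Substituting N_2 = 509 - 1.32N_1 into the first: N_1(1 - 0.279·1.32) = 370 - 0.279·509.
So N_1* = 228/0.632 = 361, and then N_2* = 509 - 1.32·361 = 32.6.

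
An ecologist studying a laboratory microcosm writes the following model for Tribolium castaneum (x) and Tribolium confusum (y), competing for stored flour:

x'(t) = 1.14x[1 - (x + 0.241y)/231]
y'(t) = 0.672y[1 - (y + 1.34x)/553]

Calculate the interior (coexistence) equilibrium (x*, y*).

Setting both brackets to zero gives the nullclines x + 0.241y = 231 and 1.34x + y = 553.
Substituting y = 553 - 1.34x into the first: x(1 - 0.241·1.34) = 231 - 0.241·553.
So x* = 97.7/0.677 = 144, and then y* = 553 - 1.34·144 = 360.

x* ≈ 144, y* ≈ 360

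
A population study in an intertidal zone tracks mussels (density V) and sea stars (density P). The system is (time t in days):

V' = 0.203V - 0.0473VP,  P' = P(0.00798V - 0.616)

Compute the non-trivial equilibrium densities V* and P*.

V* ≈ 77.2, P* ≈ 4.29

Set dP/dt = 0 with P > 0: 0.00798V - 0.616 = 0, so V* = 0.616/0.00798 = 77.2.
Set dV/dt = 0 with V > 0: 0.203 - 0.0473P = 0, so P* = 0.203/0.0473 = 4.29.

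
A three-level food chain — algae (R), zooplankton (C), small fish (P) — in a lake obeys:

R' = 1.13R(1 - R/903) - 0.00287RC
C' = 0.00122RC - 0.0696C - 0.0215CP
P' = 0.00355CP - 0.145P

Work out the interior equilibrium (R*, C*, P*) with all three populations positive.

From dP/dt = 0: 0.00355C* = 0.145, so C* = 40.8.
From dR/dt = 0: 1.13(1 - R*/903) = 0.00287·40.8, giving R* = 903·(1 - 0.104) = 809.
From dC/dt = 0: 0.00122·809 - 0.0696 = 0.0215P*, so P* = 0.918/0.0215 = 42.7.

R* ≈ 809, C* ≈ 40.8, P* ≈ 42.7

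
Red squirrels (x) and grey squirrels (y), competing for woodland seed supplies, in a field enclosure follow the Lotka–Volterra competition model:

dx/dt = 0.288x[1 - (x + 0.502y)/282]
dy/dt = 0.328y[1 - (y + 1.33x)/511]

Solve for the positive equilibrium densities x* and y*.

Setting both brackets to zero gives the nullclines x + 0.502y = 282 and 1.33x + y = 511.
Substituting y = 511 - 1.33x into the first: x(1 - 0.502·1.33) = 282 - 0.502·511.
So x* = 25.5/0.332 = 76.7, and then y* = 511 - 1.33·76.7 = 409.

x* ≈ 76.7, y* ≈ 409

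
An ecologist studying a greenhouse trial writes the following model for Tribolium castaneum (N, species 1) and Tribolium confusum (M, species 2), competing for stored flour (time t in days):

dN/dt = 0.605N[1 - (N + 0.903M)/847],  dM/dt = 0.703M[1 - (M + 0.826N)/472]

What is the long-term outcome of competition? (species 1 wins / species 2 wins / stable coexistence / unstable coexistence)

species 1 excludes species 2

Compare the nullcline intercepts: K1/α12 = 847/0.903 = 938 > K2 = 472; K2/α21 = 472/0.826 = 571 < K1 = 847.
Since the inequalities point opposite ways, species 1 can invade but species 2 cannot.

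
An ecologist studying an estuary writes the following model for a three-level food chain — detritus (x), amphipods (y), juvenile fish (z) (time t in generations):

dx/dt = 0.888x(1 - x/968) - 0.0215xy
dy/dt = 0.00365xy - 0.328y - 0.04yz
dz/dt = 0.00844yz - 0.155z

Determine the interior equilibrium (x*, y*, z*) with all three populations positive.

From dz/dt = 0: 0.00844y* = 0.155, so y* = 18.4.
From dx/dt = 0: 0.888(1 - x*/968) = 0.0215·18.4, giving x* = 968·(1 - 0.445) = 538.
From dy/dt = 0: 0.00365·538 - 0.328 = 0.04z*, so z* = 1.63/0.04 = 40.9.

x* ≈ 538, y* ≈ 18.4, z* ≈ 40.9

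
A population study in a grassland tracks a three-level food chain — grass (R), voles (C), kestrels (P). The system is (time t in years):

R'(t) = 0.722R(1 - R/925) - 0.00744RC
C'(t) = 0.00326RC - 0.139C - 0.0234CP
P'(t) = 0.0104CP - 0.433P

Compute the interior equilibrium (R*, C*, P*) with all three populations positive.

R* ≈ 528, C* ≈ 41.6, P* ≈ 67.6

From dP/dt = 0: 0.0104C* = 0.433, so C* = 41.6.
From dR/dt = 0: 0.722(1 - R*/925) = 0.00744·41.6, giving R* = 925·(1 - 0.429) = 528.
From dC/dt = 0: 0.00326·528 - 0.139 = 0.0234P*, so P* = 1.58/0.0234 = 67.6.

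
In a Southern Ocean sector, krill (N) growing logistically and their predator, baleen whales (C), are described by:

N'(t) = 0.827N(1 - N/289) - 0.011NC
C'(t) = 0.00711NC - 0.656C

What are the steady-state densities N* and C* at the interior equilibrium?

N* ≈ 92.3, C* ≈ 51.2

From dC/dt = 0 with C > 0: 0.00711N* = 0.656, so N* = 92.3.
Substitute into dN/dt = 0: 0.827(1 - 92.3/289) = 0.011C*.
The bracket is 0.681, giving C* = 0.563/0.011 = 51.2.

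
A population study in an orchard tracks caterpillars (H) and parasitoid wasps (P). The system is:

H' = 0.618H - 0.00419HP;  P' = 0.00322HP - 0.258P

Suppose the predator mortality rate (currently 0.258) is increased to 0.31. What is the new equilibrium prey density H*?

At the interior fixed point, setting dP/dt = 0 with P > 0 fixes H* = (predator death rate)/(HP coefficient) — independent of the other coefficients.
With the change, H* = 0.31/0.00322 = 96.3; it rises from 80.1.

H* ≈ 96.3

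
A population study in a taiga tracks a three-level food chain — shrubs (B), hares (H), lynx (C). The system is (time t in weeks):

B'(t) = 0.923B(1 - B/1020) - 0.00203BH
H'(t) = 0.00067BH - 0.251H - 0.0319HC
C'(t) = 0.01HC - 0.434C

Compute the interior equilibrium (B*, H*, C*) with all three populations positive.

B* ≈ 923, H* ≈ 43.4, C* ≈ 11.5

From dC/dt = 0: 0.01H* = 0.434, so H* = 43.4.
From dB/dt = 0: 0.923(1 - B*/1020) = 0.00203·43.4, giving B* = 1020·(1 - 0.0955) = 923.
From dH/dt = 0: 0.00067·923 - 0.251 = 0.0319C*, so C* = 0.367/0.0319 = 11.5.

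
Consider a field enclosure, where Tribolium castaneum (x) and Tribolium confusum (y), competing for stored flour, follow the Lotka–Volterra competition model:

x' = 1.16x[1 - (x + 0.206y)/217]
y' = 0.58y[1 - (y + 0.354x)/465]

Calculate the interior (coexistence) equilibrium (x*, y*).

Setting both brackets to zero gives the nullclines x + 0.206y = 217 and 0.354x + y = 465.
Substituting y = 465 - 0.354x into the first: x(1 - 0.206·0.354) = 217 - 0.206·465.
So x* = 121/0.927 = 131, and then y* = 465 - 0.354·131 = 419.

x* ≈ 131, y* ≈ 419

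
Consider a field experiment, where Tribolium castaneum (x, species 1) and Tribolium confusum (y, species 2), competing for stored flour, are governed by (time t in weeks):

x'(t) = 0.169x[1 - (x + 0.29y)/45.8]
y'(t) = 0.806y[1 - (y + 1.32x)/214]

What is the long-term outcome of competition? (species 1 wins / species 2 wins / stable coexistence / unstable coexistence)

species 2 excludes species 1

Compare the nullcline intercepts: K1/α12 = 45.8/0.29 = 158 < K2 = 214; K2/α21 = 214/1.32 = 162 > K1 = 45.8.
Since the inequalities point opposite ways, species 2 can invade but species 1 cannot.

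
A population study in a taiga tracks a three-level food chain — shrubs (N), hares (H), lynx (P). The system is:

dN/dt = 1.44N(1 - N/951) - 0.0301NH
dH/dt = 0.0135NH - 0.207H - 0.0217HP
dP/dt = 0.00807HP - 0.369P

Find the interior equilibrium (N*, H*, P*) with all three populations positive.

N* ≈ 42.1, H* ≈ 45.7, P* ≈ 16.6

From dP/dt = 0: 0.00807H* = 0.369, so H* = 45.7.
From dN/dt = 0: 1.44(1 - N*/951) = 0.0301·45.7, giving N* = 951·(1 - 0.956) = 42.1.
From dH/dt = 0: 0.0135·42.1 - 0.207 = 0.0217P*, so P* = 0.361/0.0217 = 16.6.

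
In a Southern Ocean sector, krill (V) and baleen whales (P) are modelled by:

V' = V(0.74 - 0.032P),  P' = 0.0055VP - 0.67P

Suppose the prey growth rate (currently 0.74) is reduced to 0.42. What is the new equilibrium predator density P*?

At the interior fixed point, setting dV/dt = 0 with V > 0 fixes P* = (prey growth rate)/(VP coefficient) — independent of the other coefficients.
With the change, P* = 0.42/0.032 = 13.1; it falls from 23.1.

P* ≈ 13.1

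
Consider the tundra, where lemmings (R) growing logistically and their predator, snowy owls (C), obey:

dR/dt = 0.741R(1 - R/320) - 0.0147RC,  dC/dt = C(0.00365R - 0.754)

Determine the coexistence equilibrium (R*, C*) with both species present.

From dC/dt = 0 with C > 0: 0.00365R* = 0.754, so R* = 207.
Substitute into dR/dt = 0: 0.741(1 - 207/320) = 0.0147C*.
The bracket is 0.354, giving C* = 0.263/0.0147 = 17.9.

R* ≈ 207, C* ≈ 17.9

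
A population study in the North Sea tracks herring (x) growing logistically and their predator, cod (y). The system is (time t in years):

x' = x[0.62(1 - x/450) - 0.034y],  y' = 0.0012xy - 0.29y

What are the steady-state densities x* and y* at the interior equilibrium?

From dy/dt = 0 with y > 0: 0.0012x* = 0.29, so x* = 242.
Substitute into dx/dt = 0: 0.62(1 - 242/450) = 0.034y*.
The bracket is 0.463, giving y* = 0.287/0.034 = 8.44.

x* ≈ 242, y* ≈ 8.44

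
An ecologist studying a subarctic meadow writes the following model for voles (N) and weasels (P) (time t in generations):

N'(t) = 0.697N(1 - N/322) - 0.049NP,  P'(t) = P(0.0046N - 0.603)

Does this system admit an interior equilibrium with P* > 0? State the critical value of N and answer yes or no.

The predator equation gives dP/dt > 0 only when N > 0.603/0.0046 = 131.
Without the predator, N → K = 322. Since 322 > 131, the predator can invade and persist.

Threshold N = 131; K > 131, so yes, the predator persists.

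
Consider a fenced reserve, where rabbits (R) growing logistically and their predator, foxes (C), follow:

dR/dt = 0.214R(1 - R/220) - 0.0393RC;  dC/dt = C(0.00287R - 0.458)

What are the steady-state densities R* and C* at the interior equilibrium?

R* ≈ 160, C* ≈ 1.5

From dC/dt = 0 with C > 0: 0.00287R* = 0.458, so R* = 160.
Substitute into dR/dt = 0: 0.214(1 - 160/220) = 0.0393C*.
The bracket is 0.275, giving C* = 0.0588/0.0393 = 1.5.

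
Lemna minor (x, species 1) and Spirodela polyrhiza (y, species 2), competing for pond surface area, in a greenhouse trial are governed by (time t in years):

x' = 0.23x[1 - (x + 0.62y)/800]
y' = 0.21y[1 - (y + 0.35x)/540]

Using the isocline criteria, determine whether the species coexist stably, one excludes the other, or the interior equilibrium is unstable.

stable coexistence

Compare the nullcline intercepts: K1/α12 = 800/0.62 = 1290 > K2 = 540; K2/α21 = 540/0.35 = 1540 > K1 = 800.
Since both inequalities hold, each species can invade when rare, so the interior equilibrium is stable.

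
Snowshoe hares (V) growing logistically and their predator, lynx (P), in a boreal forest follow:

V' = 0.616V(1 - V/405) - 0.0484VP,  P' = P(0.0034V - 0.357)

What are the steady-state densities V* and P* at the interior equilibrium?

From dP/dt = 0 with P > 0: 0.0034V* = 0.357, so V* = 105.
Substitute into dV/dt = 0: 0.616(1 - 105/405) = 0.0484P*.
The bracket is 0.741, giving P* = 0.456/0.0484 = 9.43.

V* ≈ 105, P* ≈ 9.43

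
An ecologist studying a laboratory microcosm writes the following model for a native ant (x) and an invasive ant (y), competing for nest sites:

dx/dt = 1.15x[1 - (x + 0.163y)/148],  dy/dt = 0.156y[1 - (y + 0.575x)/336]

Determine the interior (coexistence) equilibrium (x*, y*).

x* ≈ 103, y* ≈ 277

Setting both brackets to zero gives the nullclines x + 0.163y = 148 and 0.575x + y = 336.
Substituting y = 336 - 0.575x into the first: x(1 - 0.163·0.575) = 148 - 0.163·336.
So x* = 93.2/0.906 = 103, and then y* = 336 - 0.575·103 = 277.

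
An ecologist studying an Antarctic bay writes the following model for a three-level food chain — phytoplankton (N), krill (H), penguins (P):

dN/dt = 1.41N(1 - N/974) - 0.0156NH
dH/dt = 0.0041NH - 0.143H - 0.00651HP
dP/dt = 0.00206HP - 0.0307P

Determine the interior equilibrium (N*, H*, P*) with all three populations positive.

N* ≈ 813, H* ≈ 14.9, P* ≈ 490

From dP/dt = 0: 0.00206H* = 0.0307, so H* = 14.9.
From dN/dt = 0: 1.41(1 - N*/974) = 0.0156·14.9, giving N* = 974·(1 - 0.165) = 813.
From dH/dt = 0: 0.0041·813 - 0.143 = 0.00651P*, so P* = 3.19/0.00651 = 490.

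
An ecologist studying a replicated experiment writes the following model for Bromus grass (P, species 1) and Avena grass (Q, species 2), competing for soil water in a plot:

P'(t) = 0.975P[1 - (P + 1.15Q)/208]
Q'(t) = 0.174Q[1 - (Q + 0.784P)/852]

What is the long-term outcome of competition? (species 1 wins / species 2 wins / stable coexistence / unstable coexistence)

Compare the nullcline intercepts: K1/α12 = 208/1.15 = 181 < K2 = 852; K2/α21 = 852/0.784 = 1090 > K1 = 208.
Since the inequalities point opposite ways, species 2 can invade but species 1 cannot.

species 2 excludes species 1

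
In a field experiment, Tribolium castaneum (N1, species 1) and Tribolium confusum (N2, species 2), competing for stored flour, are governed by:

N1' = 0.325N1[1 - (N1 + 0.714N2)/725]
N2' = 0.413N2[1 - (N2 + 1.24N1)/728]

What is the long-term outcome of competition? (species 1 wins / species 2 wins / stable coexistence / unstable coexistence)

Compare the nullcline intercepts: K1/α12 = 725/0.714 = 1020 > K2 = 728; K2/α21 = 728/1.24 = 587 < K1 = 725.
Since the inequalities point opposite ways, species 1 can invade but species 2 cannot.

species 1 excludes species 2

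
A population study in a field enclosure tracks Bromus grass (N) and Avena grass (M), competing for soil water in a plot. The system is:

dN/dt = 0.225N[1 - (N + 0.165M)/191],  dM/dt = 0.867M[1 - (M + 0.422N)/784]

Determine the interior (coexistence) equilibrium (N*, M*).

Setting both brackets to zero gives the nullclines N + 0.165M = 191 and 0.422N + M = 784.
Substituting M = 784 - 0.422N into the first: N(1 - 0.165·0.422) = 191 - 0.165·784.
So N* = 61.6/0.93 = 66.3, and then M* = 784 - 0.422·66.3 = 756.

N* ≈ 66.3, M* ≈ 756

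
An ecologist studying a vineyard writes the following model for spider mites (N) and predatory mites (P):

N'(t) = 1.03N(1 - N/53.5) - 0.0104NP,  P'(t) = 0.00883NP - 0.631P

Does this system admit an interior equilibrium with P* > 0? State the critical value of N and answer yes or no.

Threshold N = 71.5; K < 71.5, so no, the predator goes extinct.

The predator equation gives dP/dt > 0 only when N > 0.631/0.00883 = 71.5.
Without the predator, N → K = 53.5. Since 53.5 < 71.5, the predator cannot invade.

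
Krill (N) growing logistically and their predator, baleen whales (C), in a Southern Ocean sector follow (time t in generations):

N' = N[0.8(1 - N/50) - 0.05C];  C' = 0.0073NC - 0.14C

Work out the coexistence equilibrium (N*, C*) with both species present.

N* ≈ 19.2, C* ≈ 9.86

From dC/dt = 0 with C > 0: 0.0073N* = 0.14, so N* = 19.2.
Substitute into dN/dt = 0: 0.8(1 - 19.2/50) = 0.05C*.
The bracket is 0.616, giving C* = 0.493/0.05 = 9.86.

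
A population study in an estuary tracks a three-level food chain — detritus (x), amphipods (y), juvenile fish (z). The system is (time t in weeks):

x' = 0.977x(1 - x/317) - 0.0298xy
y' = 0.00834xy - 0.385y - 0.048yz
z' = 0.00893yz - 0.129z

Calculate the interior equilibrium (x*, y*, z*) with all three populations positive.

From dz/dt = 0: 0.00893y* = 0.129, so y* = 14.4.
From dx/dt = 0: 0.977(1 - x*/317) = 0.0298·14.4, giving x* = 317·(1 - 0.441) = 177.
From dy/dt = 0: 0.00834·177 - 0.385 = 0.048z*, so z* = 1.09/0.048 = 22.8.

x* ≈ 177, y* ≈ 14.4, z* ≈ 22.8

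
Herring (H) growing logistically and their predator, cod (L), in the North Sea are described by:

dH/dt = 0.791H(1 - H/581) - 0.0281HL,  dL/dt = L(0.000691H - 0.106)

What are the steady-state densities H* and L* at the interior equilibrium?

From dL/dt = 0 with L > 0: 0.000691H* = 0.106, so H* = 153.
Substitute into dH/dt = 0: 0.791(1 - 153/581) = 0.0281L*.
The bracket is 0.736, giving L* = 0.582/0.0281 = 20.7.

H* ≈ 153, L* ≈ 20.7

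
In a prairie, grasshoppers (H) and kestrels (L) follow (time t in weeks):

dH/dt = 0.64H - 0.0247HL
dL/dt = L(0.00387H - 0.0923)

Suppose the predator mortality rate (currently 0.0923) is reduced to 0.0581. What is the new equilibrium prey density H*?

H* ≈ 15

At the interior fixed point, setting dL/dt = 0 with L > 0 fixes H* = (predator death rate)/(HL coefficient) — independent of the other coefficients.
With the change, H* = 0.0581/0.00387 = 15; it falls from 23.9.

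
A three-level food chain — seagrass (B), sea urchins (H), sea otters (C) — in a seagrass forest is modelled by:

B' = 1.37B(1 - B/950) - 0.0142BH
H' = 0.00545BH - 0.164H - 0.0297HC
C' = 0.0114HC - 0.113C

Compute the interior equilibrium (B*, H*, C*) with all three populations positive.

From dC/dt = 0: 0.0114H* = 0.113, so H* = 9.91.
From dB/dt = 0: 1.37(1 - B*/950) = 0.0142·9.91, giving B* = 950·(1 - 0.103) = 852.
From dH/dt = 0: 0.00545·852 - 0.164 = 0.0297C*, so C* = 4.48/0.0297 = 151.

B* ≈ 852, H* ≈ 9.91, C* ≈ 151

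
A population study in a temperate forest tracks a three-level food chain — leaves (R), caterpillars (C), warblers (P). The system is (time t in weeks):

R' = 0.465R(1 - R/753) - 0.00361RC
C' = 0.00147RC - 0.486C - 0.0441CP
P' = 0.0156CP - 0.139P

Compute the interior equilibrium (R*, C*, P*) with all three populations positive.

From dP/dt = 0: 0.0156C* = 0.139, so C* = 8.91.
From dR/dt = 0: 0.465(1 - R*/753) = 0.00361·8.91, giving R* = 753·(1 - 0.0692) = 701.
From dC/dt = 0: 0.00147·701 - 0.486 = 0.0441P*, so P* = 0.544/0.0441 = 12.3.

R* ≈ 701, C* ≈ 8.91, P* ≈ 12.3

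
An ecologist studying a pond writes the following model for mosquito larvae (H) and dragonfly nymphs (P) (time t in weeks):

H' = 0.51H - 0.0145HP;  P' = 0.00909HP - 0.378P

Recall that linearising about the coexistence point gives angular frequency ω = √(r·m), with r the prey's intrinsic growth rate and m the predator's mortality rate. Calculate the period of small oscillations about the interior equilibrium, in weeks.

Here r = 0.51 and m = 0.378, so r·m = 0.193.
ω = √0.193 = 0.439 per week, hence T = 2π/ω ≈ 14.3 weeks.

T ≈ 14.3 weeks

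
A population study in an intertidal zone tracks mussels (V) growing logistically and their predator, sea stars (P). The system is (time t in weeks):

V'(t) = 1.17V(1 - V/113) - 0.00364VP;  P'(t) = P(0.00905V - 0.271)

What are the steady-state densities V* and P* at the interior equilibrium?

From dP/dt = 0 with P > 0: 0.00905V* = 0.271, so V* = 29.9.
Substitute into dV/dt = 0: 1.17(1 - 29.9/113) = 0.00364P*.
The bracket is 0.735, giving P* = 0.86/0.00364 = 236.

V* ≈ 29.9, P* ≈ 236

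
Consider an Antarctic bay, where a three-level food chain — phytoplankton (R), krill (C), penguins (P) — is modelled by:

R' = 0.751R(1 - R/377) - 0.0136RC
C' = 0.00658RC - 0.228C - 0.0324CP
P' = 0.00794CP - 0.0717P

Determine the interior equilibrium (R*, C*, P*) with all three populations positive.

R* ≈ 315, C* ≈ 9.03, P* ≈ 57

From dP/dt = 0: 0.00794C* = 0.0717, so C* = 9.03.
From dR/dt = 0: 0.751(1 - R*/377) = 0.0136·9.03, giving R* = 377·(1 - 0.164) = 315.
From dC/dt = 0: 0.00658·315 - 0.228 = 0.0324P*, so P* = 1.85/0.0324 = 57.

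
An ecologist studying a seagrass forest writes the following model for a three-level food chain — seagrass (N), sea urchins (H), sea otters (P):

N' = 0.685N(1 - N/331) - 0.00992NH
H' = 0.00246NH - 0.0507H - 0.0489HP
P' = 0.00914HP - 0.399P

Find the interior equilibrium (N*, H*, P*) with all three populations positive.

N* ≈ 122, H* ≈ 43.7, P* ≈ 5.09

From dP/dt = 0: 0.00914H* = 0.399, so H* = 43.7.
From dN/dt = 0: 0.685(1 - N*/331) = 0.00992·43.7, giving N* = 331·(1 - 0.632) = 122.
From dH/dt = 0: 0.00246·122 - 0.0507 = 0.0489P*, so P* = 0.249/0.0489 = 5.09.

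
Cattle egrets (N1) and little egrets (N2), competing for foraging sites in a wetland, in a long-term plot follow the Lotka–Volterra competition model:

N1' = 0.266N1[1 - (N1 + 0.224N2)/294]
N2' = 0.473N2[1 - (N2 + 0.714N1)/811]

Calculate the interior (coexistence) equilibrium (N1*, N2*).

Setting both brackets to zero gives the nullclines N1 + 0.224N2 = 294 and 0.714N1 + N2 = 811.
Substituting N2 = 811 - 0.714N1 into the first: N1(1 - 0.224·0.714) = 294 - 0.224·811.
So N1* = 112/0.84 = 134, and then N2* = 811 - 0.714·134 = 716.

N1* ≈ 134, N2* ≈ 716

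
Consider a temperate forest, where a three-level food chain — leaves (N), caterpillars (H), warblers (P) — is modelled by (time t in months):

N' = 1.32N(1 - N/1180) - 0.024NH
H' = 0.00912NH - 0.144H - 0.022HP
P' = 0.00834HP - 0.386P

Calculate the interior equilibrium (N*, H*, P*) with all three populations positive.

N* ≈ 187, H* ≈ 46.3, P* ≈ 71

From dP/dt = 0: 0.00834H* = 0.386, so H* = 46.3.
From dN/dt = 0: 1.32(1 - N*/1180) = 0.024·46.3, giving N* = 1180·(1 - 0.842) = 187.
From dH/dt = 0: 0.00912·187 - 0.144 = 0.022P*, so P* = 1.56/0.022 = 71.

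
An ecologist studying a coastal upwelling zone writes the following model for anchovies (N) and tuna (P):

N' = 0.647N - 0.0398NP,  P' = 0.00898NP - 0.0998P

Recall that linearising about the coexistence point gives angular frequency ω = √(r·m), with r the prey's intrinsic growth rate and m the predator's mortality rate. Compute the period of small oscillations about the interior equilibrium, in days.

Here r = 0.647 and m = 0.0998, so r·m = 0.0646.
ω = √0.0646 = 0.254 per day, hence T = 2π/ω ≈ 24.7 days.

T ≈ 24.7 days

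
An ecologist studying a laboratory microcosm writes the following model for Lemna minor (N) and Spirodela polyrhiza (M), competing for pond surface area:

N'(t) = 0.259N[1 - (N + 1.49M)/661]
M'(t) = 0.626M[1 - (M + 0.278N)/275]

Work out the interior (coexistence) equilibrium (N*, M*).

N* ≈ 429, M* ≈ 156

Setting both brackets to zero gives the nullclines N + 1.49M = 661 and 0.278N + M = 275.
Substituting M = 275 - 0.278N into the first: N(1 - 1.49·0.278) = 661 - 1.49·275.
So N* = 251/0.586 = 429, and then M* = 275 - 0.278·429 = 156.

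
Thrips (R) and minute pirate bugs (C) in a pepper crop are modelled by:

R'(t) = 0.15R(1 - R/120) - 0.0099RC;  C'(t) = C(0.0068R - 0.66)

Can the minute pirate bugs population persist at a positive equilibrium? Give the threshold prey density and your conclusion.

The predator equation gives dC/dt > 0 only when R > 0.66/0.0068 = 97.1.
Without the predator, R → K = 120. Since 120 > 97.1, the predator can invade and persist.

Threshold R = 97.1; K > 97.1, so yes, the predator persists.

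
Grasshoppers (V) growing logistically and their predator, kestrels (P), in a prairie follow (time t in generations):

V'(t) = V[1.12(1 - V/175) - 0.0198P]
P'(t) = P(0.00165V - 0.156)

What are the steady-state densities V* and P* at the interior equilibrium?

From dP/dt = 0 with P > 0: 0.00165V* = 0.156, so V* = 94.5.
Substitute into dV/dt = 0: 1.12(1 - 94.5/175) = 0.0198P*.
The bracket is 0.46, giving P* = 0.515/0.0198 = 26.

V* ≈ 94.5, P* ≈ 26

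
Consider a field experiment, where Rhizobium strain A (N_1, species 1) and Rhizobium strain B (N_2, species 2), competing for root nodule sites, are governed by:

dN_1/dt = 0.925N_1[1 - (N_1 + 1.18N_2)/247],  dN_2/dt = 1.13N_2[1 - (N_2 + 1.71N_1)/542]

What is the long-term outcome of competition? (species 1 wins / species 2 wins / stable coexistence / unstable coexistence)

species 2 excludes species 1

Compare the nullcline intercepts: K1/α12 = 247/1.18 = 209 < K2 = 542; K2/α21 = 542/1.71 = 317 > K1 = 247.
Since the inequalities point opposite ways, species 2 can invade but species 1 cannot.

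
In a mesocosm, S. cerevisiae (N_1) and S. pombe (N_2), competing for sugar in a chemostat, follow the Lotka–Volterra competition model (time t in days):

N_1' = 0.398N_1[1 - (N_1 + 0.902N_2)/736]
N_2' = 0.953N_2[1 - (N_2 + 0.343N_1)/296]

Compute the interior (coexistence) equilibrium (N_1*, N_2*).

N_1* ≈ 679, N_2* ≈ 63.1

Setting both brackets to zero gives the nullclines N_1 + 0.902N_2 = 736 and 0.343N_1 + N_2 = 296.
Substituting N_2 = 296 - 0.343N_1 into the first: N_1(1 - 0.902·0.343) = 736 - 0.902·296.
So N_1* = 469/0.691 = 679, and then N_2* = 296 - 0.343·679 = 63.1.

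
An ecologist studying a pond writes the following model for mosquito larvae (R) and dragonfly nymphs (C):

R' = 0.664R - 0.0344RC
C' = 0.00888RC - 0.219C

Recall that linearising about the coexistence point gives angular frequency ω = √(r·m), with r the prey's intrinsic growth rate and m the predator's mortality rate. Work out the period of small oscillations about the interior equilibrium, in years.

T ≈ 16.5 years

Here r = 0.664 and m = 0.219, so r·m = 0.145.
ω = √0.145 = 0.381 per year, hence T = 2π/ω ≈ 16.5 years.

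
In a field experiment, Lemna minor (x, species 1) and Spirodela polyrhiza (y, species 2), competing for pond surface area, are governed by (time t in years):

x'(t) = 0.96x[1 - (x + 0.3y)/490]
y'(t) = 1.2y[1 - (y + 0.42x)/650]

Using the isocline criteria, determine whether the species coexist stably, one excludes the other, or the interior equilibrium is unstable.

Compare the nullcline intercepts: K1/α12 = 490/0.3 = 1630 > K2 = 650; K2/α21 = 650/0.42 = 1550 > K1 = 490.
Since both inequalities hold, each species can invade when rare, so the interior equilibrium is stable.

stable coexistence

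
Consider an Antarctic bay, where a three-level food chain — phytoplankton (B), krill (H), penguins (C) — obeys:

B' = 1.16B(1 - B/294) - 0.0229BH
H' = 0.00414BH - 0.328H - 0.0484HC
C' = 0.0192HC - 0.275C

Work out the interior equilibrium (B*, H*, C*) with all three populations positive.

From dC/dt = 0: 0.0192H* = 0.275, so H* = 14.3.
From dB/dt = 0: 1.16(1 - B*/294) = 0.0229·14.3, giving B* = 294·(1 - 0.283) = 211.
From dH/dt = 0: 0.00414·211 - 0.328 = 0.0484C*, so C* = 0.545/0.0484 = 11.3.

B* ≈ 211, H* ≈ 14.3, C* ≈ 11.3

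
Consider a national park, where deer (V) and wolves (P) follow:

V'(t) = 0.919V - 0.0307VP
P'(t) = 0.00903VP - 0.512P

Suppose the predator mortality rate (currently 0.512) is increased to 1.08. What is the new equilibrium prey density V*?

At the interior fixed point, setting dP/dt = 0 with P > 0 fixes V* = (predator death rate)/(VP coefficient) — independent of the other coefficients.
With the change, V* = 1.08/0.00903 = 120; it rises from 56.7.

V* ≈ 120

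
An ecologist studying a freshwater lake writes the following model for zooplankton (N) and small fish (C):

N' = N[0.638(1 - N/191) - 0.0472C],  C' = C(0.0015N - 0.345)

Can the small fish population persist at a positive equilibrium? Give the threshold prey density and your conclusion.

Threshold N = 230; K < 230, so no, the predator goes extinct.

The predator equation gives dC/dt > 0 only when N > 0.345/0.0015 = 230.
Without the predator, N → K = 191. Since 191 < 230, the predator cannot invade.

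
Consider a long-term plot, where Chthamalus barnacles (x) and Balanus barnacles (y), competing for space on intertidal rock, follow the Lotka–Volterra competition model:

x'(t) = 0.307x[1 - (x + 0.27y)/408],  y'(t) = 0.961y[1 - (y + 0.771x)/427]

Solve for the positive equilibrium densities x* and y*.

Setting both brackets to zero gives the nullclines x + 0.27y = 408 and 0.771x + y = 427.
Substituting y = 427 - 0.771x into the first: x(1 - 0.27·0.771) = 408 - 0.27·427.
So x* = 293/0.792 = 370, and then y* = 427 - 0.771·370 = 142.

x* ≈ 370, y* ≈ 142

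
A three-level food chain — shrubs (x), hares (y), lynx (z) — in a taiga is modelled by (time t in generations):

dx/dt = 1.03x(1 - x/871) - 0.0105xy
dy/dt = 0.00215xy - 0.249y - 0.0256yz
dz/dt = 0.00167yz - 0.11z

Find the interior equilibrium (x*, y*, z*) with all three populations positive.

From dz/dt = 0: 0.00167y* = 0.11, so y* = 65.9.
From dx/dt = 0: 1.03(1 - x*/871) = 0.0105·65.9, giving x* = 871·(1 - 0.671) = 286.
From dy/dt = 0: 0.00215·286 - 0.249 = 0.0256z*, so z* = 0.366/0.0256 = 14.3.

x* ≈ 286, y* ≈ 65.9, z* ≈ 14.3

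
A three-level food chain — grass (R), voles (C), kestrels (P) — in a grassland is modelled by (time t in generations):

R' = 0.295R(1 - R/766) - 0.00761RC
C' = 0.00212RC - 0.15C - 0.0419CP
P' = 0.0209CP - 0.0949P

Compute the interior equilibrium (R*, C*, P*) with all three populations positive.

R* ≈ 676, C* ≈ 4.54, P* ≈ 30.6

From dP/dt = 0: 0.0209C* = 0.0949, so C* = 4.54.
From dR/dt = 0: 0.295(1 - R*/766) = 0.00761·4.54, giving R* = 766·(1 - 0.117) = 676.
From dC/dt = 0: 0.00212·676 - 0.15 = 0.0419P*, so P* = 1.28/0.0419 = 30.6.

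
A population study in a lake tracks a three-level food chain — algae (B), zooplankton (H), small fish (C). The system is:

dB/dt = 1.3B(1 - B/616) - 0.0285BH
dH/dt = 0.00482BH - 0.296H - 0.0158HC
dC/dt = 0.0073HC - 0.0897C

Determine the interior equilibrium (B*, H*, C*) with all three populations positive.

B* ≈ 450, H* ≈ 12.3, C* ≈ 119

From dC/dt = 0: 0.0073H* = 0.0897, so H* = 12.3.
From dB/dt = 0: 1.3(1 - B*/616) = 0.0285·12.3, giving B* = 616·(1 - 0.269) = 450.
From dH/dt = 0: 0.00482·450 - 0.296 = 0.0158C*, so C* = 1.87/0.0158 = 119.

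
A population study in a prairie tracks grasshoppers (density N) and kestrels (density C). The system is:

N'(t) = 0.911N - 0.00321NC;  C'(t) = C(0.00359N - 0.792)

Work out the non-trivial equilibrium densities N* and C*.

N* ≈ 221, C* ≈ 284

Set dC/dt = 0 with C > 0: 0.00359N - 0.792 = 0, so N* = 0.792/0.00359 = 221.
Set dN/dt = 0 with N > 0: 0.911 - 0.00321C = 0, so C* = 0.911/0.00321 = 284.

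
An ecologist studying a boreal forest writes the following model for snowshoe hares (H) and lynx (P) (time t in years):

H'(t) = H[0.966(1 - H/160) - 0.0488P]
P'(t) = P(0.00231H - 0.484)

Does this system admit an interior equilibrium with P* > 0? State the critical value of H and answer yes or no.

Threshold H = 210; K < 210, so no, the predator goes extinct.

The predator equation gives dP/dt > 0 only when H > 0.484/0.00231 = 210.
Without the predator, H → K = 160. Since 160 < 210, the predator cannot invade.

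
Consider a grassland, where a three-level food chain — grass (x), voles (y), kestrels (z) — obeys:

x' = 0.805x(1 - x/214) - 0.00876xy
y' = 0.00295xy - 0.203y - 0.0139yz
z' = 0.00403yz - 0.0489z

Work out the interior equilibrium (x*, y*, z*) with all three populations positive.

From dz/dt = 0: 0.00403y* = 0.0489, so y* = 12.1.
From dx/dt = 0: 0.805(1 - x*/214) = 0.00876·12.1, giving x* = 214·(1 - 0.132) = 186.
From dy/dt = 0: 0.00295·186 - 0.203 = 0.0139z*, so z* = 0.345/0.0139 = 24.8.

x* ≈ 186, y* ≈ 12.1, z* ≈ 24.8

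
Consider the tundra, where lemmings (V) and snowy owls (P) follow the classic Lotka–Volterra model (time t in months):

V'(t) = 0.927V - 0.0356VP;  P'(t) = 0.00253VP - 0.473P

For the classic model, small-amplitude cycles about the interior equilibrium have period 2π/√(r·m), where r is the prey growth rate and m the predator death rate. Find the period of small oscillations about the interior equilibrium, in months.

T ≈ 9.49 months

Here r = 0.927 and m = 0.473, so r·m = 0.438.
ω = √0.438 = 0.662 per month, hence T = 2π/ω ≈ 9.49 months.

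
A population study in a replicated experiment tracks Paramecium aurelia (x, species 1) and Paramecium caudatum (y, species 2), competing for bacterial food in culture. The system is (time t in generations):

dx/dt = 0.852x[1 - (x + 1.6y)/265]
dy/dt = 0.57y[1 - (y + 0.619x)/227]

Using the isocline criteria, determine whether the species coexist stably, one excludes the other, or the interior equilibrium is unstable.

species 2 excludes species 1

Compare the nullcline intercepts: K1/α12 = 265/1.6 = 166 < K2 = 227; K2/α21 = 227/0.619 = 367 > K1 = 265.
Since the inequalities point opposite ways, species 2 can invade but species 1 cannot.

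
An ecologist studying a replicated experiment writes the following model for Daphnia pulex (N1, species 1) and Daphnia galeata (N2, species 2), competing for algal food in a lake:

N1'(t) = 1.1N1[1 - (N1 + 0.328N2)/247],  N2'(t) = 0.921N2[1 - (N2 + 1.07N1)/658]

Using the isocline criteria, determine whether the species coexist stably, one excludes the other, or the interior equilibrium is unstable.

Compare the nullcline intercepts: K1/α12 = 247/0.328 = 753 > K2 = 658; K2/α21 = 658/1.07 = 615 > K1 = 247.
Since both inequalities hold, each species can invade when rare, so the interior equilibrium is stable.

stable coexistence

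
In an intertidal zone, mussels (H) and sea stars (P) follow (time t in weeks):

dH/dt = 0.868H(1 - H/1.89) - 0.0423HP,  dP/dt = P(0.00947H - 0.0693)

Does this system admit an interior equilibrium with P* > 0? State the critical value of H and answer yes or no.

Threshold H = 7.32; K < 7.32, so no, the predator goes extinct.

The predator equation gives dP/dt > 0 only when H > 0.0693/0.00947 = 7.32.
Without the predator, H → K = 1.89. Since 1.89 < 7.32, the predator cannot invade.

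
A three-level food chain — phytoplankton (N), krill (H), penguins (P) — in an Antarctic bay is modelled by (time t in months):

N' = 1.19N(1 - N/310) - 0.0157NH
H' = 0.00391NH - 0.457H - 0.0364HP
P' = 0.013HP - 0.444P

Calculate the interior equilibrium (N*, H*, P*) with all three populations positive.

N* ≈ 170, H* ≈ 34.2, P* ≈ 5.74

From dP/dt = 0: 0.013H* = 0.444, so H* = 34.2.
From dN/dt = 0: 1.19(1 - N*/310) = 0.0157·34.2, giving N* = 310·(1 - 0.451) = 170.
From dH/dt = 0: 0.00391·170 - 0.457 = 0.0364P*, so P* = 0.209/0.0364 = 5.74.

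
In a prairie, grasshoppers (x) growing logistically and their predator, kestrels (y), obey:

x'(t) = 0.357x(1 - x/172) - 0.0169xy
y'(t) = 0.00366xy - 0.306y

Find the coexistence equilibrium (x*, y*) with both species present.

x* ≈ 83.6, y* ≈ 10.9

From dy/dt = 0 with y > 0: 0.00366x* = 0.306, so x* = 83.6.
Substitute into dx/dt = 0: 0.357(1 - 83.6/172) = 0.0169y*.
The bracket is 0.514, giving y* = 0.183/0.0169 = 10.9.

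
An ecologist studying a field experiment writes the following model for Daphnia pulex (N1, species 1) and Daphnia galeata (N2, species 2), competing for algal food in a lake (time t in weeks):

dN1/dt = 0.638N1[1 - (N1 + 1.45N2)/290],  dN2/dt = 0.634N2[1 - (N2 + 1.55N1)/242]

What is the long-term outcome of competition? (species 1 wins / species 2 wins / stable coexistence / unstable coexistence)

Compare the nullcline intercepts: K1/α12 = 290/1.45 = 200 < K2 = 242; K2/α21 = 242/1.55 = 156 < K1 = 290.
Since both are reversed, neither can invade when rare; the interior point is a saddle.

unstable coexistence (outcome depends on initial conditions)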